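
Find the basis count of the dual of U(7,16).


The dual of U(r,n) is U(n-r, n) = U(9,16).
Bases of U(9,16) are all (9)-element subsets.
|B(M*)| = C(16,9) = 11440.

11440


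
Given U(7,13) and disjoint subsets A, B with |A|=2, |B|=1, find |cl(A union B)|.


|A union B| = 2 + 1 = 3 (disjoint).
In U(7,13), cl(S) = S if |S| < 7, else cl(S) = E.
Since 3 < 7, cl(A union B) = A union B.
|cl(A union B)| = 3.

3


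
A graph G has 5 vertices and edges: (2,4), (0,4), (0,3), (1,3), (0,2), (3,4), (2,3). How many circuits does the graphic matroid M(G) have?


A circuit in a graphic matroid = edge set of a simple cycle.
G has 5 vertices and 7 edges.
Enumerating all minimal edge subsets forming cycles...
Total circuits found: 7.

7


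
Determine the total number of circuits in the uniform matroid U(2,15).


In U(2,15), circuits are the (3)-element subsets.
Any set of 3 elements is dependent, and removing any one element gives
an independent set of size 2, so it is a minimal dependent set.
Number of circuits = C(15,3) = 15! / (3! * 12!) = 455.

455


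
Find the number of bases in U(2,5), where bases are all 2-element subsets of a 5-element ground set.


Bases of U(2,5) are all 2-element subsets of the 5-element ground set.
Number of bases = C(5,2).
(5 choose 2) = 10.

10


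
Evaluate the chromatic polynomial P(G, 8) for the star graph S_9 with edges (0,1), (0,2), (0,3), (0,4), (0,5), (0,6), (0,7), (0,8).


P(tree, k) = k * (k-1)^(8) for any tree on 9 vertices.
P(8) = 8 * 7^8 = 8 * 5764801 = 46118408.

46118408


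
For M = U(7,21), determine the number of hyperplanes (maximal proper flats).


Hyperplanes of U(7,21) are flats of rank 6.
In a uniform matroid, these are exactly the (6)-element subsets.
Count = C(21,6) = 54264.

54264


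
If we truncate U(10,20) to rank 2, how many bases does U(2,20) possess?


Truncating U(10,20) to rank 2 gives U(2,20).
Bases of U(2,20) are all 2-element subsets of 20 elements.
Number of bases = (20 choose 2) = 190.

190


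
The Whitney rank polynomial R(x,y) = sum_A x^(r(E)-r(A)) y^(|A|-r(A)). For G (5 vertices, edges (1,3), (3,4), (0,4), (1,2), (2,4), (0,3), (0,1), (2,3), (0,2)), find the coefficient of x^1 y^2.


R(x,y) = sum over A in 2^E of x^(r(E)-r(A)) * y^(|A|-r(A)).
G has 5 vertices, 9 edges. r(E) = 4.
Enumerate all 2^9 = 512 subsets.
Count subsets with r(E)-r(A)=1 and |A|-r(A)=2: 15.

15


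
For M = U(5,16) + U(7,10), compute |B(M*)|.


(M1+M2)* = M1* + M2*.
M1* = U(11,16), bases: C(16,11) = 4368.
M2* = U(3,10), bases: C(10,3) = 120.
|B(M*)| = 4368 * 120 = 524160.

524160


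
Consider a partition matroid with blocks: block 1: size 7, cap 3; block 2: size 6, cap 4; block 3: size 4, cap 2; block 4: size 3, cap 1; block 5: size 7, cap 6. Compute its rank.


Rank of a partition matroid = sum of min(|Si|, ci) for each block.
= min(7,3) + min(6,4) + min(4,2) + min(3,1) + min(7,6)
= 3 + 4 + 2 + 1 + 6
= 16.

16


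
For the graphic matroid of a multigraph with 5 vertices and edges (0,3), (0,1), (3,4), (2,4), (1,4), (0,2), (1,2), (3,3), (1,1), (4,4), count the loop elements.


In a graphic matroid, a loop is a self-loop edge (u,u) with rank 0.
Examining all 10 edges for self-loops...
Self-loops found: (3,3), (1,1), (4,4)
Number of loops = 3.

3


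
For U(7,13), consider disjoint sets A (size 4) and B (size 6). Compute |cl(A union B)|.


|A union B| = 4 + 6 = 10 (disjoint).
In U(7,13), cl(S) = S if |S| < 7, else cl(S) = E.
Since 10 >= 7, cl(A union B) = E.
|cl(A union B)| = 13.

13


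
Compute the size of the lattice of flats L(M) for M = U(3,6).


Flats of U(3,6): every subset of size < 3 is a flat, plus E itself.
Count = (6 choose 0) + (6 choose 1) + (6 choose 2) + 1
     = 1 + 6 + 15 + 1
     = 23.

23


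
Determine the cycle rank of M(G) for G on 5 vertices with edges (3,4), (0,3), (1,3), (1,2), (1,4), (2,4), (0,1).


Cycle rank (nullity) = |E| - r(M) = |E| - (|V| - c).
|E| = 7, |V| = 5, c = 1.
Nullity = 7 - (5 - 1) = 7 - 4 = 3.

3


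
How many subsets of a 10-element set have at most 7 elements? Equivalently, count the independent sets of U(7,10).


Independent sets of U(7,10) are all subsets of size <= 7.
Count = C(10,0) + C(10,1) + C(10,2) + C(10,3) + C(10,4) + C(10,5) + C(10,6) + C(10,7)
     = 1 + 10 + 45 + 120 + 210 + 252 + 210 + 120
     = 968.

968


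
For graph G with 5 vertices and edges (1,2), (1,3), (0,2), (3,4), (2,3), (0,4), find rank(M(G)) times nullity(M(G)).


r(M) = |V| - c = 5 - 1 = 4.
nullity = |E| - r(M) = 6 - 4 = 2.
Product = 4 * 2 = 8.

8


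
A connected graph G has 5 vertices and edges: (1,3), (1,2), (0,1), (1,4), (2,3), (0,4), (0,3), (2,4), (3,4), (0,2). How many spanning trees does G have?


By Kirchhoff's matrix tree theorem, the number of spanning trees equals
the determinant of any cofactor of the Laplacian matrix L.
G has 5 vertices and 10 edges.
Computing the (4 x 4) cofactor determinant gives 125.

125


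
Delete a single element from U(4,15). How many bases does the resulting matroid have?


Deleting e from U(4,15) gives U(4,14) since n > r.
Bases of U(4,14) = (14 choose 4) = 1001.

1001


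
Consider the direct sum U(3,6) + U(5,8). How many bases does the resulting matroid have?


Bases of a direct sum M1 + M2: |B| = |B(M1)| * |B(M2)|.
|B(U(3,6))| = C(6,3) = 20.
|B(U(5,8))| = C(8,5) = 56.
Total bases = 20 * 56 = 1120.

1120


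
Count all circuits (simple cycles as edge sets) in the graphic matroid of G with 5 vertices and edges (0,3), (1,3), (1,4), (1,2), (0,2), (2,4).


A circuit in a graphic matroid = edge set of a simple cycle.
G has 5 vertices and 6 edges.
Enumerating all minimal edge subsets forming cycles...
Total circuits found: 3.

3


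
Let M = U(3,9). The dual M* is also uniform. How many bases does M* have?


The dual of U(r,n) is U(n-r, n) = U(6,9).
Bases of U(6,9) are all (6)-element subsets.
|B(M*)| = (9 choose 6) = 84.

84


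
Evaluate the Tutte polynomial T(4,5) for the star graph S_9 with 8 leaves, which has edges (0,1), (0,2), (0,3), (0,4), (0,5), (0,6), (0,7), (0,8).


A star on 9 vertices is a tree with 8 edges.
T(x,y) = x^(8) for any tree.
T(4,5) = 4^8 = 65536.

65536


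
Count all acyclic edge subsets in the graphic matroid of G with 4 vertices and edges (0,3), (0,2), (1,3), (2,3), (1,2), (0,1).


An independent set in a graphic matroid is an acyclic edge subset.
G has 4 vertices and 6 edges.
Enumerate all 2^6 = 64 subsets, checking for acyclicity.
Total independent sets = 38.

38


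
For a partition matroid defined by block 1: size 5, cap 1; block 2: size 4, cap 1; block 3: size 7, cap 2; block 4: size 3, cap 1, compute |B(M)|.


A basis picks exactly ci elements from block i.
Number of bases = product of C(|Si|, ci).
= C(5,1) * C(4,1) * C(7,2) * C(3,1)
= 5 * 4 * 21 * 3
= 1260.

1260


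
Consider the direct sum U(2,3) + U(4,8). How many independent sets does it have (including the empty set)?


For a direct sum, |I(M1+M2)| = |I(M1)| * |I(M2)|.
|I(U(2,3))| = sum C(3,k) for k=0..2 = 7.
|I(U(4,8))| = sum C(8,k) for k=0..4 = 163.
Total = 7 * 163 = 1141.

1141


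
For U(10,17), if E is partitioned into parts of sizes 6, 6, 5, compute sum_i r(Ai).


r(Ai) = min(|Ai|, 10) for each part.
Sum = min(6,10) + min(6,10) + min(5,10)
    = 6 + 6 + 5
    = 17.

17


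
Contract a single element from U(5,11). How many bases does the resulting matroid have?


Contracting e from U(5,11) gives U(4,10).
Bases of U(4,10) = (10 choose 4) = 210.

210


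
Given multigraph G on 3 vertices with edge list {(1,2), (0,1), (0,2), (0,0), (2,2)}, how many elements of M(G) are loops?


In a graphic matroid, a loop is a self-loop edge (u,u) with rank 0.
Examining all 5 edges for self-loops...
Self-loops found: (0,0), (2,2)
Number of loops = 2.

2


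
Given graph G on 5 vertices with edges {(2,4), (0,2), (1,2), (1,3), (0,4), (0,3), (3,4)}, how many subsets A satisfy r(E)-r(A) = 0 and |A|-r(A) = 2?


R(x,y) = sum over A in 2^E of x^(r(E)-r(A)) * y^(|A|-r(A)).
G has 5 vertices, 7 edges. r(E) = 4.
Enumerate all 2^7 = 128 subsets.
Count subsets with r(E)-r(A)=0 and |A|-r(A)=2: 7.

7


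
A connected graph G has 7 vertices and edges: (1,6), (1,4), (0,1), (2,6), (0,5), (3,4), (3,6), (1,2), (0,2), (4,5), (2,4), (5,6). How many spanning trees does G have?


By Kirchhoff's matrix tree theorem, the number of spanning trees equals
the determinant of any cofactor of the Laplacian matrix L.
G has 7 vertices and 12 edges.
Computing the (6 x 6) cofactor determinant gives 360.

360


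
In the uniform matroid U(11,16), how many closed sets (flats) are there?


Flats of U(11,16): every subset of size < 11 is a flat, plus E itself.
Count = (16 choose 0) + (16 choose 1) + (16 choose 2) + (16 choose 3) + (16 choose 4) + (16 choose 5) + (16 choose 6) + (16 choose 7) + (16 choose 8) + (16 choose 9) + (16 choose 10) + 1
     = 1 + 16 + 120 + 560 + 1820 + 4368 + 8008 + 11440 + 12870 + 11440 + 8008 + 1
     = 58652.

58652


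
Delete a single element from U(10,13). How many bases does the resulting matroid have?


Deleting e from U(10,13) gives U(10,12) since n > r.
Bases of U(10,12) = C(12,10) = 12! / (10! * 2!) = 66.

66


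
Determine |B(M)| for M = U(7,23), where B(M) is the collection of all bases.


Bases of U(7,23) are all 7-element subsets of the 23-element ground set.
Number of bases = C(23,7).
C(23,7) = 245157.

245157


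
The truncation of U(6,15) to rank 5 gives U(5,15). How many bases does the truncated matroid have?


Truncating U(6,15) to rank 5 gives U(5,15).
Bases of U(5,15) are all 5-element subsets of 15 elements.
Number of bases = C(15,5) = 15! / (5! * 10!) = 3003.

3003


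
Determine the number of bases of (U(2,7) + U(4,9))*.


(M1+M2)* = M1* + M2*.
M1* = U(5,7), bases: C(7,5) = 21.
M2* = U(5,9), bases: C(9,5) = 126.
|B(M*)| = 21 * 126 = 2646.

2646


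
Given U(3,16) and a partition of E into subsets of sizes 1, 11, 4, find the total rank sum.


r(Ai) = min(|Ai|, 3) for each part.
Sum = min(1,3) + min(11,3) + min(4,3)
    = 1 + 3 + 3
    = 7.

7


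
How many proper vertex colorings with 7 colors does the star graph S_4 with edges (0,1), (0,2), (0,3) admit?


P(tree, k) = k * (k-1)^(3) for any tree on 4 vertices.
P(7) = 7 * 6^3 = 7 * 216 = 1512.

1512


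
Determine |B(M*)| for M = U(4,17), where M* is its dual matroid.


The dual of U(r,n) is U(n-r, n) = U(13,17).
Bases of U(13,17) are all (13)-element subsets.
|B(M*)| = C(17,13) = 2380.

2380


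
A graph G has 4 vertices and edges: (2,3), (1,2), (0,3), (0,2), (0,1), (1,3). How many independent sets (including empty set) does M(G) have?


An independent set in a graphic matroid is an acyclic edge subset.
G has 4 vertices and 6 edges.
Enumerate all 2^6 = 64 subsets, checking for acyclicity.
Total independent sets = 38.

38


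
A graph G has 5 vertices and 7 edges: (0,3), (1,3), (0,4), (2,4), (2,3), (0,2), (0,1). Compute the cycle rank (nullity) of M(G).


Cycle rank (nullity) = |E| - r(M) = |E| - (|V| - c).
|E| = 7, |V| = 5, c = 1.
Nullity = 7 - (5 - 1) = 7 - 4 = 3.

3


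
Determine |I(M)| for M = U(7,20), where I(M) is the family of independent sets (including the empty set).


Independent sets of U(7,20) are all subsets of size <= 7.
Count = C(20,0) + C(20,1) + C(20,2) + C(20,3) + C(20,4) + C(20,5) + C(20,6) + C(20,7)
     = 1 + 20 + 190 + 1140 + 4845 + 15504 + 38760 + 77520
     = 137980.

137980


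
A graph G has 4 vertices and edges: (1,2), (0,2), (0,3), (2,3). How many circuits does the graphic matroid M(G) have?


A circuit in a graphic matroid = edge set of a simple cycle.
G has 4 vertices and 4 edges.
Enumerating all minimal edge subsets forming cycles...
Total circuits found: 1.

1


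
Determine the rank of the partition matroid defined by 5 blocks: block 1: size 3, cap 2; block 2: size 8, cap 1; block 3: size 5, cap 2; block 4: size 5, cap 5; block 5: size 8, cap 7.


Rank of a partition matroid = sum of min(|Si|, ci) for each block.
= min(3,2) + min(8,1) + min(5,2) + min(5,5) + min(8,7)
= 2 + 1 + 2 + 5 + 7
= 17.

17


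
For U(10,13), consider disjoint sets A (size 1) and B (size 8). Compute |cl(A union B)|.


|A union B| = 1 + 8 = 9 (disjoint).
In U(10,13), cl(S) = S if |S| < 10, else cl(S) = E.
Since 9 < 10, cl(A union B) = A union B.
|cl(A union B)| = 9.

9


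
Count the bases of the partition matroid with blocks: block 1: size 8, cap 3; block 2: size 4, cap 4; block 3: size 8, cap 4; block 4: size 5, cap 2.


A basis picks exactly ci elements from block i.
Number of bases = product of C(|Si|, ci).
= C(8,3) * C(4,4) * C(8,4) * C(5,2)
= 56 * 1 * 70 * 10
= 39200.

39200


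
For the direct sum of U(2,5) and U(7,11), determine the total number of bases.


Bases of a direct sum M1 + M2: |B| = |B(M1)| * |B(M2)|.
|B(U(2,5))| = C(5,2) = 10.
|B(U(7,11))| = C(11,7) = 330.
Total bases = 10 * 330 = 3300.

3300


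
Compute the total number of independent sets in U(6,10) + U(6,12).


For a direct sum, |I(M1+M2)| = |I(M1)| * |I(M2)|.
|I(U(6,10))| = sum C(10,k) for k=0..6 = 848.
|I(U(6,12))| = sum C(12,k) for k=0..6 = 2510.
Total = 848 * 2510 = 2128480.

2128480


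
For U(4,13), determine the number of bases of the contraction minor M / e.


Contracting e from U(4,13) gives U(3,12).
Bases of U(3,12) = (12 choose 3) = 220.

220


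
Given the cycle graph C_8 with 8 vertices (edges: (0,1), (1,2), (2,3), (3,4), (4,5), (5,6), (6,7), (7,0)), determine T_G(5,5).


T(C_8; x,y) = x + x^2 + ... + x^(7) + y.
T(5,5) = 5^1 + 5^2 + 5^3 + 5^4 + 5^5 + 5^6 + 5^7 + 5
= 5 + 25 + 125 + 625 + 3125 + 15625 + 78125 + 5
= 97660.

97660


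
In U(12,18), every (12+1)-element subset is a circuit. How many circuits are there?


In U(12,18), circuits are the (13)-element subsets.
Any set of 13 elements is dependent, and removing any one element gives
an independent set of size 12, so it is a minimal dependent set.
Number of circuits = C(18,13) = 18! / (13! * 5!) = 8568.

8568


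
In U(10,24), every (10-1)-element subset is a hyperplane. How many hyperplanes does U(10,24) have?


Hyperplanes of U(10,24) are flats of rank 9.
In a uniform matroid, these are exactly the (9)-element subsets.
Count = (24 choose 9) = 1307504.

1307504


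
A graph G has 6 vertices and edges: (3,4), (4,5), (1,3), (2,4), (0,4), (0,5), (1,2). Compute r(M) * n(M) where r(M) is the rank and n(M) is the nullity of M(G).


r(M) = |V| - c = 6 - 1 = 5.
nullity = |E| - r(M) = 7 - 5 = 2.
Product = 5 * 2 = 10.

10


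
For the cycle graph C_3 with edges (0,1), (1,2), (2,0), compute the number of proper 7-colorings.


P(C_3, k) = (k-1)^3 + (-1)^3*(k-1).
P(7) = (6)^3 - 6
= 216 - 6 = 210.

210


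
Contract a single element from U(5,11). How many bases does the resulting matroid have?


Contracting e from U(5,11) gives U(4,10).
Bases of U(4,10) = C(10,4) = 10! / (4! * 6!) = 210.

210


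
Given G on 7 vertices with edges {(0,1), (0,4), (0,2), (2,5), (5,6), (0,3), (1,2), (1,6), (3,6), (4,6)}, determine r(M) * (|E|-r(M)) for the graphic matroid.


r(M) = |V| - c = 7 - 1 = 6.
nullity = |E| - r(M) = 10 - 6 = 4.
Product = 6 * 4 = 24.

24


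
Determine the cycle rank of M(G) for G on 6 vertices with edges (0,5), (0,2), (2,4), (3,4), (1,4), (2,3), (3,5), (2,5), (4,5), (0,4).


Cycle rank (nullity) = |E| - r(M) = |E| - (|V| - c).
|E| = 10, |V| = 6, c = 1.
Nullity = 10 - (6 - 1) = 10 - 5 = 5.

5


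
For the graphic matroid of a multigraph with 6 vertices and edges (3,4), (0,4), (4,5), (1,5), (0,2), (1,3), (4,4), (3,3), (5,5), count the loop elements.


In a graphic matroid, a loop is a self-loop edge (u,u) with rank 0.
Examining all 9 edges for self-loops...
Self-loops found: (4,4), (3,3), (5,5)
Number of loops = 3.

3


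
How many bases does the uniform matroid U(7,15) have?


Bases of U(7,15) are all 7-element subsets of the 15-element ground set.
Number of bases = C(15,7).
C(15,7) = 15! / (7! * 8!) = 6435.

6435


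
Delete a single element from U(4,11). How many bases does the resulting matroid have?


Deleting e from U(4,11) gives U(4,10) since n > r.
Bases of U(4,10) = C(10,4) = 10! / (4! * 6!) = 210.

210


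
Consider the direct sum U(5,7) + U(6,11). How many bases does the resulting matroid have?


Bases of a direct sum M1 + M2: |B| = |B(M1)| * |B(M2)|.
|B(U(5,7))| = C(7,5) = 21.
|B(U(6,11))| = C(11,6) = 462.
Total bases = 21 * 462 = 9702.

9702


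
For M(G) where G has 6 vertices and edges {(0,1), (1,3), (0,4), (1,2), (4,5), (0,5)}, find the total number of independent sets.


An independent set in a graphic matroid is an acyclic edge subset.
G has 6 vertices and 6 edges.
Enumerate all 2^6 = 64 subsets, checking for acyclicity.
Total independent sets = 56.

56


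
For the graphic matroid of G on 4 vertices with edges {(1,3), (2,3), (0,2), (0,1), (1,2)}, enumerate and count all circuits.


A circuit in a graphic matroid = edge set of a simple cycle.
G has 4 vertices and 5 edges.
Enumerating all minimal edge subsets forming cycles...
Total circuits found: 3.

3


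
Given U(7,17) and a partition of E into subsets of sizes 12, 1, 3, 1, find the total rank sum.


r(Ai) = min(|Ai|, 7) for each part.
Sum = min(12,7) + min(1,7) + min(3,7) + min(1,7)
    = 7 + 1 + 3 + 1
    = 12.

12


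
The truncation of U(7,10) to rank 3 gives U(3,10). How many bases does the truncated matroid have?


Truncating U(7,10) to rank 3 gives U(3,10).
Bases of U(3,10) are all 3-element subsets of 10 elements.
Number of bases = C(10,3) = 10! / (3! * 7!) = 120.

120


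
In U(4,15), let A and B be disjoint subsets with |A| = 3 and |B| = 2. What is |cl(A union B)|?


|A union B| = 3 + 2 = 5 (disjoint).
In U(4,15), cl(S) = S if |S| < 4, else cl(S) = E.
Since 5 >= 4, cl(A union B) = E.
|cl(A union B)| = 15.

15


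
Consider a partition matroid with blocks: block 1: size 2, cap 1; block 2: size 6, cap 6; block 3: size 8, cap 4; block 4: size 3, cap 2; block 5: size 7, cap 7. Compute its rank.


Rank of a partition matroid = sum of min(|Si|, ci) for each block.
= min(2,1) + min(6,6) + min(8,4) + min(3,2) + min(7,7)
= 1 + 6 + 4 + 2 + 7
= 20.

20


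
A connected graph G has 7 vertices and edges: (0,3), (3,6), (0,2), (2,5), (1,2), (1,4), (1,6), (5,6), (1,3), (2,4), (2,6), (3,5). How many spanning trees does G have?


By Kirchhoff's matrix tree theorem, the number of spanning trees equals
the determinant of any cofactor of the Laplacian matrix L.
G has 7 vertices and 12 edges.
Computing the (6 x 6) cofactor determinant gives 299.

299


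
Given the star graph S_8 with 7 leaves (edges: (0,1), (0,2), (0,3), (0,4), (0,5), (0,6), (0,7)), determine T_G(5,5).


A star on 8 vertices is a tree with 7 edges.
T(x,y) = x^(7) for any tree.
T(5,5) = 5^7 = 78125.

78125


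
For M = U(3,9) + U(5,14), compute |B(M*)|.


(M1+M2)* = M1* + M2*.
M1* = U(6,9), bases: C(9,6) = 84.
M2* = U(9,14), bases: C(14,9) = 2002.
|B(M*)| = 84 * 2002 = 168168.

168168


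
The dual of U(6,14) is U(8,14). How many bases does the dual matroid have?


The dual of U(r,n) is U(n-r, n) = U(8,14).
Bases of U(8,14) are all (8)-element subsets.
|B(M*)| = C(14,8) = 14! / (8! * 6!) = 3003.

3003


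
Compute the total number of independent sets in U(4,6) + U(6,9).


For a direct sum, |I(M1+M2)| = |I(M1)| * |I(M2)|.
|I(U(4,6))| = sum C(6,k) for k=0..4 = 57.
|I(U(6,9))| = sum C(9,k) for k=0..6 = 466.
Total = 57 * 466 = 26562.

26562


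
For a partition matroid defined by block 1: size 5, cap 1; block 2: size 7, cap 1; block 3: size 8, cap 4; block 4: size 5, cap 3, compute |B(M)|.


A basis picks exactly ci elements from block i.
Number of bases = product of C(|Si|, ci).
= C(5,1) * C(7,1) * C(8,4) * C(5,3)
= 5 * 7 * 70 * 10
= 24500.

24500


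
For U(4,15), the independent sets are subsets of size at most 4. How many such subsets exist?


Independent sets of U(4,15) are all subsets of size <= 4.
Count = C(15,0) + C(15,1) + C(15,2) + C(15,3) + C(15,4)
     = 1 + 15 + 105 + 455 + 1365
     = 1941.

1941


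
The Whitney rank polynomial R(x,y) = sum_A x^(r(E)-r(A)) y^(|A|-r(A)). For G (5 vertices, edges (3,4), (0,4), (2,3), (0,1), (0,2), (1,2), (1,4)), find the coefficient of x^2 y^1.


R(x,y) = sum over A in 2^E of x^(r(E)-r(A)) * y^(|A|-r(A)).
G has 5 vertices, 7 edges. r(E) = 4.
Enumerate all 2^7 = 128 subsets.
Count subsets with r(E)-r(A)=2 and |A|-r(A)=1: 2.

2


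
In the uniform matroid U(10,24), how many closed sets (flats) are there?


Flats of U(10,24): every subset of size < 10 is a flat, plus E itself.
Count = (24 choose 0) + (24 choose 1) + (24 choose 2) + (24 choose 3) + (24 choose 4) + (24 choose 5) + (24 choose 6) + (24 choose 7) + (24 choose 8) + (24 choose 9) + 1
     = 1 + 24 + 276 + 2024 + 10626 + 42504 + 134596 + 346104 + 735471 + 1307504 + 1
     = 2579131.

2579131


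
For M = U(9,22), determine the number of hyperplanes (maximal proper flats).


Hyperplanes of U(9,22) are flats of rank 8.
In a uniform matroid, these are exactly the (8)-element subsets.
Count = (22 choose 8) = 319770.

319770


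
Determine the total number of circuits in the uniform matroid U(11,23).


In U(11,23), circuits are the (12)-element subsets.
Any set of 12 elements is dependent, and removing any one element gives
an independent set of size 11, so it is a minimal dependent set.
Number of circuits = C(23,12) = 1352078.

1352078


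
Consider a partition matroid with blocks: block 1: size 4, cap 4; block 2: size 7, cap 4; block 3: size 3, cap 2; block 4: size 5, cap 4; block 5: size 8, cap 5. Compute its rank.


Rank of a partition matroid = sum of min(|Si|, ci) for each block.
= min(4,4) + min(7,4) + min(3,2) + min(5,4) + min(8,5)
= 4 + 4 + 2 + 4 + 5
= 19.

19


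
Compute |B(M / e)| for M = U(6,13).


Contracting e from U(6,13) gives U(5,12).
Bases of U(5,12) = C(12,5) = 12! / (5! * 7!) = 792.

792


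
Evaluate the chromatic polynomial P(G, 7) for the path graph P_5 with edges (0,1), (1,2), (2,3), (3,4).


P(P_5, k) = k * (k-1)^(4).
P(7) = 7 * 6^4 = 7 * 1296 = 9072.

9072


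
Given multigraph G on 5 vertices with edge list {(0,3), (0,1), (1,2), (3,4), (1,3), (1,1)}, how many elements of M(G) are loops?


In a graphic matroid, a loop is a self-loop edge (u,u) with rank 0.
Examining all 6 edges for self-loops...
Self-loops found: (1,1)
Number of loops = 1.

1


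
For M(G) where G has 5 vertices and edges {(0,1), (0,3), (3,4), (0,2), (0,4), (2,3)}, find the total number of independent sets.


An independent set in a graphic matroid is an acyclic edge subset.
G has 5 vertices and 6 edges.
Enumerate all 2^6 = 64 subsets, checking for acyclicity.
Total independent sets = 48.

48


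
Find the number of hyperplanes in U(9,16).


Hyperplanes of U(9,16) are flats of rank 8.
In a uniform matroid, these are exactly the (8)-element subsets.
Count = C(16,8) = 12870.

12870


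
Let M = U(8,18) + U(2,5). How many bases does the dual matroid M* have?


(M1+M2)* = M1* + M2*.
M1* = U(10,18), bases: C(18,10) = 43758.
M2* = U(3,5), bases: C(5,3) = 10.
|B(M*)| = 43758 * 10 = 437580.

437580


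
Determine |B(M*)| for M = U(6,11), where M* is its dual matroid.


The dual of U(r,n) is U(n-r, n) = U(5,11).
Bases of U(5,11) are all (5)-element subsets.
|B(M*)| = (11 choose 5) = 462.

462


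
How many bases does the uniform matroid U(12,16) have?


Bases of U(12,16) are all 12-element subsets of the 16-element ground set.
Number of bases = C(16,12).
(16 choose 12) = 1820.

1820


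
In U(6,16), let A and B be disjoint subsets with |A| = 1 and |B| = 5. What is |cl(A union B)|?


|A union B| = 1 + 5 = 6 (disjoint).
In U(6,16), cl(S) = S if |S| < 6, else cl(S) = E.
Since 6 >= 6, cl(A union B) = E.
|cl(A union B)| = 16.

16


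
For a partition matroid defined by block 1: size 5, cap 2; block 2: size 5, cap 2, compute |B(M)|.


A basis picks exactly ci elements from block i.
Number of bases = product of C(|Si|, ci).
= C(5,2) * C(5,2)
= 10 * 10
= 100.

100


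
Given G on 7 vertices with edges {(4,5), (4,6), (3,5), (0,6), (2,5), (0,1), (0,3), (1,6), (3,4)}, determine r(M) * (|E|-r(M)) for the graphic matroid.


r(M) = |V| - c = 7 - 1 = 6.
nullity = |E| - r(M) = 9 - 6 = 3.
Product = 6 * 3 = 18.

18


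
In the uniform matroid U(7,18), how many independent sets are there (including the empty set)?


Independent sets of U(7,18) are all subsets of size <= 7.
Count = C(18,0) + C(18,1) + C(18,2) + C(18,3) + C(18,4) + C(18,5) + C(18,6) + C(18,7)
     = 1 + 18 + 153 + 816 + 3060 + 8568 + 18564 + 31824
     = 63004.

63004


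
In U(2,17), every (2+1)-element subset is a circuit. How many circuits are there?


In U(2,17), circuits are the (3)-element subsets.
Any set of 3 elements is dependent, and removing any one element gives
an independent set of size 2, so it is a minimal dependent set.
Number of circuits = C(17,3) = 17! / (3! * 14!) = 680.

680


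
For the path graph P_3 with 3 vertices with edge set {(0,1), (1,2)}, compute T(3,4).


A path on 3 vertices is a tree with 2 edges.
T(x,y) = x^(2) for any tree.
T(3,4) = 3^2 = 9.

9


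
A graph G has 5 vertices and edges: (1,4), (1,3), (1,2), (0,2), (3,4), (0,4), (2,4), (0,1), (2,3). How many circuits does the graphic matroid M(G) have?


A circuit in a graphic matroid = edge set of a simple cycle.
G has 5 vertices and 9 edges.
Enumerating all minimal edge subsets forming cycles...
Total circuits found: 22.

22


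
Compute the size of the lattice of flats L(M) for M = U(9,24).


Flats of U(9,24): every subset of size < 9 is a flat, plus E itself.
Count = (24 choose 0) + (24 choose 1) + (24 choose 2) + (24 choose 3) + (24 choose 4) + (24 choose 5) + (24 choose 6) + (24 choose 7) + (24 choose 8) + 1
     = 1 + 24 + 276 + 2024 + 10626 + 42504 + 134596 + 346104 + 735471 + 1
     = 1271627.

1271627


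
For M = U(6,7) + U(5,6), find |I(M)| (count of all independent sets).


For a direct sum, |I(M1+M2)| = |I(M1)| * |I(M2)|.
|I(U(6,7))| = sum C(7,k) for k=0..6 = 127.
|I(U(5,6))| = sum C(6,k) for k=0..5 = 63.
Total = 127 * 63 = 8001.

8001


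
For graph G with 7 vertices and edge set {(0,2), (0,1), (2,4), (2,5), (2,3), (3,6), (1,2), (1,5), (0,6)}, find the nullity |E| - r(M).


Cycle rank (nullity) = |E| - r(M) = |E| - (|V| - c).
|E| = 9, |V| = 7, c = 1.
Nullity = 9 - (7 - 1) = 9 - 6 = 3.

3


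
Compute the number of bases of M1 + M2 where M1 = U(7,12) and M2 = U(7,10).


Bases of a direct sum M1 + M2: |B| = |B(M1)| * |B(M2)|.
|B(U(7,12))| = C(12,7) = 792.
|B(U(7,10))| = C(10,7) = 120.
Total bases = 792 * 120 = 95040.

95040


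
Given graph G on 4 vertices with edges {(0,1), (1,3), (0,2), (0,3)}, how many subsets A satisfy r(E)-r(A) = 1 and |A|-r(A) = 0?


R(x,y) = sum over A in 2^E of x^(r(E)-r(A)) * y^(|A|-r(A)).
G has 4 vertices, 4 edges. r(E) = 3.
Enumerate all 2^4 = 16 subsets.
Count subsets with r(E)-r(A)=1 and |A|-r(A)=0: 6.

6


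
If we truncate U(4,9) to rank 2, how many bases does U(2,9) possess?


Truncating U(4,9) to rank 2 gives U(2,9).
Bases of U(2,9) are all 2-element subsets of 9 elements.
Number of bases = C(9,2) = 9! / (2! * 7!) = 36.

36


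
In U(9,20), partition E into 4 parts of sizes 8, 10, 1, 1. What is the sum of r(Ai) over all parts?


r(Ai) = min(|Ai|, 9) for each part.
Sum = min(8,9) + min(10,9) + min(1,9) + min(1,9)
    = 8 + 9 + 1 + 1
    = 19.

19


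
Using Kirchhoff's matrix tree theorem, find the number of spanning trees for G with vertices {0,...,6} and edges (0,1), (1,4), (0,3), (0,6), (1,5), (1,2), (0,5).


By Kirchhoff's matrix tree theorem, the number of spanning trees equals
the determinant of any cofactor of the Laplacian matrix L.
G has 7 vertices and 7 edges.
Computing the (6 x 6) cofactor determinant gives 3.

3


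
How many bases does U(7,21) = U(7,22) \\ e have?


Deleting e from U(7,22) gives U(7,21) since n > r.
Bases of U(7,21) = C(21,7) = 21! / (7! * 14!) = 116280.

116280


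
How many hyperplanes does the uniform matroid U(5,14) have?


Hyperplanes of U(5,14) are flats of rank 4.
In a uniform matroid, these are exactly the (4)-element subsets.
Count = (14 choose 4) = 1001.

1001


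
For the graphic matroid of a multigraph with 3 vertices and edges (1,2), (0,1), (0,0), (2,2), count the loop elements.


In a graphic matroid, a loop is a self-loop edge (u,u) with rank 0.
Examining all 4 edges for self-loops...
Self-loops found: (0,0), (2,2)
Number of loops = 2.

2


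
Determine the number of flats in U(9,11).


Flats of U(9,11): every subset of size < 9 is a flat, plus E itself.
Count = C(11,0) + C(11,1) + C(11,2) + C(11,3) + C(11,4) + C(11,5) + C(11,6) + C(11,7) + C(11,8) + 1
     = 1 + 11 + 55 + 165 + 330 + 462 + 462 + 330 + 165 + 1
     = 1982.

1982


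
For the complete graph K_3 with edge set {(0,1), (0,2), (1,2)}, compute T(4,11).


T(K_3; x,y) = x^2 + x + y.
T(4,11) = 16 + 4 + 11 = 31.

31


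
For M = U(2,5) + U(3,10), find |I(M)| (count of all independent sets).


For a direct sum, |I(M1+M2)| = |I(M1)| * |I(M2)|.
|I(U(2,5))| = sum C(5,k) for k=0..2 = 16.
|I(U(3,10))| = sum C(10,k) for k=0..3 = 176.
Total = 16 * 176 = 2816.

2816


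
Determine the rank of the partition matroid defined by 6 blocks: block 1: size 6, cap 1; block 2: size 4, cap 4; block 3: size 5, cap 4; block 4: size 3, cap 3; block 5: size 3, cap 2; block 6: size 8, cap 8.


Rank of a partition matroid = sum of min(|Si|, ci) for each block.
= min(6,1) + min(4,4) + min(5,4) + min(3,3) + min(3,2) + min(8,8)
= 1 + 4 + 4 + 3 + 2 + 8
= 22.

22


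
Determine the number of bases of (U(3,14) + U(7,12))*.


(M1+M2)* = M1* + M2*.
M1* = U(11,14), bases: C(14,11) = 364.
M2* = U(5,12), bases: C(12,5) = 792.
|B(M*)| = 364 * 792 = 288288.

288288


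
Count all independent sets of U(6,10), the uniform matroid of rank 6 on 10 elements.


Independent sets of U(6,10) are all subsets of size <= 6.
Count = C(10,0) + C(10,1) + C(10,2) + C(10,3) + C(10,4) + C(10,5) + C(10,6)
     = 1 + 10 + 45 + 120 + 210 + 252 + 210
     = 848.

848


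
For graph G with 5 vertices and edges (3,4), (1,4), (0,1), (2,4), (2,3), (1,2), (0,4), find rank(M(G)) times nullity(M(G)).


r(M) = |V| - c = 5 - 1 = 4.
nullity = |E| - r(M) = 7 - 4 = 3.
Product = 4 * 3 = 12.

12


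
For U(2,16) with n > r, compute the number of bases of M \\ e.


Deleting e from U(2,16) gives U(2,15) since n > r.
Bases of U(2,15) = C(15,2) = 15! / (2! * 13!) = 105.

105


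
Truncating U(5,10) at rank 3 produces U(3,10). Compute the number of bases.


Truncating U(5,10) to rank 3 gives U(3,10).
Bases of U(3,10) are all 3-element subsets of 10 elements.
Number of bases = C(10,3) = 10! / (3! * 7!) = 120.

120


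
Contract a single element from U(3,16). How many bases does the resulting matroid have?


Contracting e from U(3,16) gives U(2,15).
Bases of U(2,15) = (15 choose 2) = 105.

105


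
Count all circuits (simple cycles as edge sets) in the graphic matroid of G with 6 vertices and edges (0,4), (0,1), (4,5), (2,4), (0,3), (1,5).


A circuit in a graphic matroid = edge set of a simple cycle.
G has 6 vertices and 6 edges.
Enumerating all minimal edge subsets forming cycles...
Total circuits found: 1.

1


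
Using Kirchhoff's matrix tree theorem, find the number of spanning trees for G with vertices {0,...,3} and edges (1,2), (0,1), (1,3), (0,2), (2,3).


By Kirchhoff's matrix tree theorem, the number of spanning trees equals
the determinant of any cofactor of the Laplacian matrix L.
G has 4 vertices and 5 edges.
Computing the (3 x 3) cofactor determinant gives 8.

8


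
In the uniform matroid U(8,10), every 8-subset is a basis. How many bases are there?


Bases of U(8,10) are all 8-element subsets of the 10-element ground set.
Number of bases = C(10,8).
C(10,8) = 45.

45


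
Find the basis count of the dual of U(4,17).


The dual of U(r,n) is U(n-r, n) = U(13,17).
Bases of U(13,17) are all (13)-element subsets.
|B(M*)| = (17 choose 13) = 2380.

2380


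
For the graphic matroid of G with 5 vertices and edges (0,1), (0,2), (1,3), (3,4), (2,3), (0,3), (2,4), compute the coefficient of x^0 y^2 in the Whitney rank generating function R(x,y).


R(x,y) = sum over A in 2^E of x^(r(E)-r(A)) * y^(|A|-r(A)).
G has 5 vertices, 7 edges. r(E) = 4.
Enumerate all 2^7 = 128 subsets.
Count subsets with r(E)-r(A)=0 and |A|-r(A)=2: 7.

7


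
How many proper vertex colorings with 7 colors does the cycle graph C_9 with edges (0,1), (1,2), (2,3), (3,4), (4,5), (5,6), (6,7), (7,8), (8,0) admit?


P(C_9, k) = (k-1)^9 + (-1)^9*(k-1).
P(7) = (6)^9 - 6
= 10077696 - 6 = 10077690.

10077690


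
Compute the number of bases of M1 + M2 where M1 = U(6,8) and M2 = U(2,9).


Bases of a direct sum M1 + M2: |B| = |B(M1)| * |B(M2)|.
|B(U(6,8))| = C(8,6) = 28.
|B(U(2,9))| = C(9,2) = 36.
Total bases = 28 * 36 = 1008.

1008


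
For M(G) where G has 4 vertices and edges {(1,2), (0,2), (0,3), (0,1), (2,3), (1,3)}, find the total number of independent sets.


An independent set in a graphic matroid is an acyclic edge subset.
G has 4 vertices and 6 edges.
Enumerate all 2^6 = 64 subsets, checking for acyclicity.
Total independent sets = 38.

38


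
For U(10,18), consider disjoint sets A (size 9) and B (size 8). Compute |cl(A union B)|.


|A union B| = 9 + 8 = 17 (disjoint).
In U(10,18), cl(S) = S if |S| < 10, else cl(S) = E.
Since 17 >= 10, cl(A union B) = E.
|cl(A union B)| = 18.

18


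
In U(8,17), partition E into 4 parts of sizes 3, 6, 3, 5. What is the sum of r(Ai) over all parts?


r(Ai) = min(|Ai|, 8) for each part.
Sum = min(3,8) + min(6,8) + min(3,8) + min(5,8)
    = 3 + 6 + 3 + 5
    = 17.

17


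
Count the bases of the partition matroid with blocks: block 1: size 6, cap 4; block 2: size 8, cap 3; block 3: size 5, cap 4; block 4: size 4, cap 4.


A basis picks exactly ci elements from block i.
Number of bases = product of C(|Si|, ci).
= C(6,4) * C(8,3) * C(5,4) * C(4,4)
= 15 * 56 * 5 * 1
= 4200.

4200


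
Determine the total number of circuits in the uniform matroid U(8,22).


In U(8,22), circuits are the (9)-element subsets.
Any set of 9 elements is dependent, and removing any one element gives
an independent set of size 8, so it is a minimal dependent set.
Number of circuits = (22 choose 9) = 497420.

497420


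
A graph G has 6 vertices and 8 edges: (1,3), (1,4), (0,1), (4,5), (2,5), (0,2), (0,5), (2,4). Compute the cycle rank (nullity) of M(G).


Cycle rank (nullity) = |E| - r(M) = |E| - (|V| - c).
|E| = 8, |V| = 6, c = 1.
Nullity = 8 - (6 - 1) = 8 - 5 = 3.

3


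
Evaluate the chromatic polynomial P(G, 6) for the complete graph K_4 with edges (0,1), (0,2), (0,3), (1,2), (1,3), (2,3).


P(K_4, k) = k(k-1)(k-2)...(k-3).
P(6) = (6) * (5) * (4) * (3) = 360.

360


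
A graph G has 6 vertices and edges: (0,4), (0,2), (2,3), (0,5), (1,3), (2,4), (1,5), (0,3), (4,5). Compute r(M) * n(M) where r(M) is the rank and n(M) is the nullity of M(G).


r(M) = |V| - c = 6 - 1 = 5.
nullity = |E| - r(M) = 9 - 5 = 4.
Product = 5 * 4 = 20.

20


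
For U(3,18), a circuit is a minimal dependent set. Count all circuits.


In U(3,18), circuits are the (4)-element subsets.
Any set of 4 elements is dependent, and removing any one element gives
an independent set of size 3, so it is a minimal dependent set.
Number of circuits = C(18,4) = (18 * 17 * 16 * 15) / (1 * 2 * 3 * 4) = 3060.

3060


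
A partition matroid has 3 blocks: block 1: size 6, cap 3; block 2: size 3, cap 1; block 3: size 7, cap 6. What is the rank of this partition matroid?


Rank of a partition matroid = sum of min(|Si|, ci) for each block.
= min(6,3) + min(3,1) + min(7,6)
= 3 + 1 + 6
= 10.

10


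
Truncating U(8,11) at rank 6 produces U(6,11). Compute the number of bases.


Truncating U(8,11) to rank 6 gives U(6,11).
Bases of U(6,11) are all 6-element subsets of 11 elements.
Number of bases = C(11,6) = 11! / (6! * 5!) = 462.

462


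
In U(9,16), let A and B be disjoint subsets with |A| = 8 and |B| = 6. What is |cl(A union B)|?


|A union B| = 8 + 6 = 14 (disjoint).
In U(9,16), cl(S) = S if |S| < 9, else cl(S) = E.
Since 14 >= 9, cl(A union B) = E.
|cl(A union B)| = 16.

16


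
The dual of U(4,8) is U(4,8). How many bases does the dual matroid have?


The dual of U(r,n) is U(n-r, n) = U(4,8).
Bases of U(4,8) are all (4)-element subsets.
|B(M*)| = C(8,4) = 8! / (4! * 4!) = 70.

70


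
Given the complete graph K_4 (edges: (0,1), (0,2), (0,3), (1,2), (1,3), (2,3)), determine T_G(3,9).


T(K_4; x,y) = x^3 + 3x^2 + 4xy + 2x + y^3 + 3y^2 + 2y.
Substituting x=3, y=9:
= 27 + 27 + 108 + 6 + 729 + 243 + 18
= 1158.

1158


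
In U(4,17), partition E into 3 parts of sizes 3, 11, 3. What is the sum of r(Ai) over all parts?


r(Ai) = min(|Ai|, 4) for each part.
Sum = min(3,4) + min(11,4) + min(3,4)
    = 3 + 4 + 3
    = 10.

10


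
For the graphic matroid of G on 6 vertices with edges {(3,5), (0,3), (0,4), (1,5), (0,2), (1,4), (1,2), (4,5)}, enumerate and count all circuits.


A circuit in a graphic matroid = edge set of a simple cycle.
G has 6 vertices and 8 edges.
Enumerating all minimal edge subsets forming cycles...
Total circuits found: 7.

7


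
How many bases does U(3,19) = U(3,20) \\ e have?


Deleting e from U(3,20) gives U(3,19) since n > r.
Bases of U(3,19) = C(19,3) = (19 * 18 * 17) / (1 * 2 * 3) = 969.

969


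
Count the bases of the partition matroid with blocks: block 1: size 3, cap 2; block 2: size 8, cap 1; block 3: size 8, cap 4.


A basis picks exactly ci elements from block i.
Number of bases = product of C(|Si|, ci).
= C(3,2) * C(8,1) * C(8,4)
= 3 * 8 * 70
= 1680.

1680


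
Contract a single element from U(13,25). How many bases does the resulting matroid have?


Contracting e from U(13,25) gives U(12,24).
Bases of U(12,24) = (24 choose 12) = 2704156.

2704156


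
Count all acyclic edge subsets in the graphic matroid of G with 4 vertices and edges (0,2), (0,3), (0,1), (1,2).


An independent set in a graphic matroid is an acyclic edge subset.
G has 4 vertices and 4 edges.
Enumerate all 2^4 = 16 subsets, checking for acyclicity.
Total independent sets = 14.

14


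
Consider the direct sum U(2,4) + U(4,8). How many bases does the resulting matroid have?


Bases of a direct sum M1 + M2: |B| = |B(M1)| * |B(M2)|.
|B(U(2,4))| = C(4,2) = 6.
|B(U(4,8))| = C(8,4) = 70.
Total bases = 6 * 70 = 420.

420


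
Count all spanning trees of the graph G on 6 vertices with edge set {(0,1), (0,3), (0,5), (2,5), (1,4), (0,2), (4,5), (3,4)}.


By Kirchhoff's matrix tree theorem, the number of spanning trees equals
the determinant of any cofactor of the Laplacian matrix L.
G has 6 vertices and 8 edges.
Computing the (5 x 5) cofactor determinant gives 32.

32


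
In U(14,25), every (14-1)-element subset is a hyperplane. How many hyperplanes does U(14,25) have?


Hyperplanes of U(14,25) are flats of rank 13.
In a uniform matroid, these are exactly the (13)-element subsets.
Count = (25 choose 13) = 5200300.

5200300


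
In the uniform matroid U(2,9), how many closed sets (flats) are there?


Flats of U(2,9): every subset of size < 2 is a flat, plus E itself.
Count = (9 choose 0) + (9 choose 1) + 1
     = 1 + 9 + 1
     = 11.

11


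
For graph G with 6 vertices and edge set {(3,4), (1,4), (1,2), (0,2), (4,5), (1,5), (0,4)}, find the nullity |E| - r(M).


Cycle rank (nullity) = |E| - r(M) = |E| - (|V| - c).
|E| = 7, |V| = 6, c = 1.
Nullity = 7 - (6 - 1) = 7 - 5 = 2.

2


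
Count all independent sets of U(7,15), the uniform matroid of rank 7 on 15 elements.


Independent sets of U(7,15) are all subsets of size <= 7.
Count = (15 choose 0) + (15 choose 1) + (15 choose 2) + (15 choose 3) + (15 choose 4) + (15 choose 5) + (15 choose 6) + (15 choose 7)
     = 1 + 15 + 105 + 455 + 1365 + 3003 + 5005 + 6435
     = 16384.

16384
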